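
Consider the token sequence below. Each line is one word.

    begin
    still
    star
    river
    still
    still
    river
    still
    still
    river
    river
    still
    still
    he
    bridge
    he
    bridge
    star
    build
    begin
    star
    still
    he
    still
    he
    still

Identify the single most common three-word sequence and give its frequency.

Trigram frequencies (highest first):
  river still still: 3
  still still river: 2
  still he still: 2
  begin still star: 1
  still star river: 1
  star river still: 1
  … (14 more, each ≤ 1)

"river still still", 3 times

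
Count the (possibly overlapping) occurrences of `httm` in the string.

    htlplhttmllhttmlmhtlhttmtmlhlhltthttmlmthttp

Sliding a length-4 window over the 44 characters (41 positions):
  position 6–9: httm
  position 12–15: httm
  position 21–24: httm
  position 34–37: httm

4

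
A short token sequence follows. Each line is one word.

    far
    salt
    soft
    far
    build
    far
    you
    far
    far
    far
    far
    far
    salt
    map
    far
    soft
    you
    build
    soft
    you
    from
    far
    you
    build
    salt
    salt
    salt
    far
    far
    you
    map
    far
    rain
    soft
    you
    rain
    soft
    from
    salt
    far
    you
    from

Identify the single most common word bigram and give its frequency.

"far far", 5 times

Bigram frequencies (highest first):
  far far: 5
  far you: 4
  soft you: 3
  far salt: 2
  map far: 2
  you build: 2
  … (19 more, each ≤ 2)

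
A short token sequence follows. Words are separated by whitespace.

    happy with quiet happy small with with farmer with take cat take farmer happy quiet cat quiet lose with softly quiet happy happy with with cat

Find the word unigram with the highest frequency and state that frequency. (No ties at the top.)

Unigram frequencies (highest first):
  with: 7
  happy: 5
  quiet: 4
  cat: 3
  farmer: 2
  take: 2
  … (3 more, each ≤ 1)

"with", 7 times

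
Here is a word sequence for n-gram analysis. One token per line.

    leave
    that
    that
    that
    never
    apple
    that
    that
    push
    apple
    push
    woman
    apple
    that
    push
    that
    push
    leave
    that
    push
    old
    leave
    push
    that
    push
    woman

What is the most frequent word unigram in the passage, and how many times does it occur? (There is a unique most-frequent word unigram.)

"that", 9 times

Unigram frequencies (highest first):
  that: 9
  push: 7
  leave: 3
  apple: 3
  woman: 2
  never: 1
  … (1 more, each ≤ 1)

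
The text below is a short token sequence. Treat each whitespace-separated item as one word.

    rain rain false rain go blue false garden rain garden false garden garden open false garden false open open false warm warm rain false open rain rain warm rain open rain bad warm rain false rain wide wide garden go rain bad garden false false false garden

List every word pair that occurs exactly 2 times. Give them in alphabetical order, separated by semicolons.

false false; false open; false rain; open false; open rain; rain bad; rain rain

Bigram counts meeting the condition (exactly 2 times):
  false false: 2
  false open: 2
  false rain: 2
  open false: 2
  open rain: 2
  rain bad: 2
  rain rain: 2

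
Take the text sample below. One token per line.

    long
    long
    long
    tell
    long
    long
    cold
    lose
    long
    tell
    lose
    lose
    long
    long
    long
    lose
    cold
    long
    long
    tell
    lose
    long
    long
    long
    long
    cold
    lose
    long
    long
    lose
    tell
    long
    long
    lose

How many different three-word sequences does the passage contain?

34 tokens → 32 trigram windows in total.
Repeated trigrams (each contributes count−1 duplicates):
  long long long: 4
  long long lose: 3
  lose long long: 3
  cold lose long: 2
  long cold lose: 2
  long long cold: 2
  long long tell: 2
  long tell lose: 2
  … (1 more repeated)
13 duplicate windows → 32 − 13 = 19 distinct.

19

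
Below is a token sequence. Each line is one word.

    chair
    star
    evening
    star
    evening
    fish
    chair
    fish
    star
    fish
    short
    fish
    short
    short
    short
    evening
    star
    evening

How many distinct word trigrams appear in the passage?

18 tokens → 16 trigram windows in total.
Repeated trigrams (each contributes count−1 duplicates):
  evening star evening: 2
1 duplicate windows → 16 − 1 = 15 distinct.

15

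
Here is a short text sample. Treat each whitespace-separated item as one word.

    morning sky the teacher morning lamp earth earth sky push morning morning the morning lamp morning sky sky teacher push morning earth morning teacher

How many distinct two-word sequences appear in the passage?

24 tokens → 23 bigram windows in total.
Repeated bigrams (each contributes count−1 duplicates):
  morning lamp: 2
  morning sky: 2
  push morning: 2
3 duplicate windows → 23 − 3 = 20 distinct.

20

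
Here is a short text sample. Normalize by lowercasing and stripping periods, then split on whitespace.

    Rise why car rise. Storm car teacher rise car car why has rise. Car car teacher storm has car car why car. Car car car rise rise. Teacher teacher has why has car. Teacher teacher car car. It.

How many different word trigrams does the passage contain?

33

38 tokens → 36 trigram windows in total.
Repeated trigrams (each contributes count−1 duplicates):
  car car car: 2
  car car why: 2
  rise car car: 2
3 duplicate windows → 36 − 3 = 33 distinct.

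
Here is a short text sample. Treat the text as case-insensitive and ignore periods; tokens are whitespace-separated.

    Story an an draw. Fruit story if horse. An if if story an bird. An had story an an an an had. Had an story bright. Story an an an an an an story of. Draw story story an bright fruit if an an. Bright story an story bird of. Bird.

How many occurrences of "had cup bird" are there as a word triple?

0

Scanning the 49 overlapping trigram windows for "had cup bird":
  (none found)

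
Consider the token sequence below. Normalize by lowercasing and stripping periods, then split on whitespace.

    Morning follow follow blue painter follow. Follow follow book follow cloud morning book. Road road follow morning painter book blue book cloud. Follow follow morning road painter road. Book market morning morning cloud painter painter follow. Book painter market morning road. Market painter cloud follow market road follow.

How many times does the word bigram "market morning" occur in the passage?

Scanning the 47 overlapping bigram windows for "market morning":
  position 30–31: market morning
  position 39–40: market morning

2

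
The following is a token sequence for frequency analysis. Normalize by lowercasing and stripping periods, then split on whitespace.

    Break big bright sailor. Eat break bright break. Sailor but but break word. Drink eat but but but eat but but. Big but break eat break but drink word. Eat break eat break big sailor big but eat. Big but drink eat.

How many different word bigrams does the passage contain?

42 tokens → 41 bigram windows in total.
Repeated bigrams (each contributes count−1 duplicates):
  but but: 4
  eat break: 4
  big but: 3
  break big: 2
  break eat: 2
  but break: 2
  but drink: 2
  but eat: 2
  … (2 more repeated)
15 duplicate windows → 41 − 15 = 26 distinct.

26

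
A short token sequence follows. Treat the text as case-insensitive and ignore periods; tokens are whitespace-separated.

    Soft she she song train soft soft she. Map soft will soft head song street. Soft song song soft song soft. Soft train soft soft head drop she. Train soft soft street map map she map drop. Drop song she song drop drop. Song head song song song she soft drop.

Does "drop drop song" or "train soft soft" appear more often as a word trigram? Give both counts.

"train soft soft" (3 vs 2)

"drop drop song": 2 occurrences
"train soft soft": 3 occurrences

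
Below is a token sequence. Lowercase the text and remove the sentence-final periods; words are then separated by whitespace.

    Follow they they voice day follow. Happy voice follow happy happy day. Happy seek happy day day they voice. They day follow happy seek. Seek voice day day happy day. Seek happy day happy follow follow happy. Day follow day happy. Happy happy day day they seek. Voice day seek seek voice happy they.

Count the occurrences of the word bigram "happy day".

Scanning the 53 overlapping bigram windows for "happy day":
  position 11–12: happy day
  position 15–16: happy day
  position 29–30: happy day
  position 32–33: happy day
  position 37–38: happy day
  position 43–44: happy day

6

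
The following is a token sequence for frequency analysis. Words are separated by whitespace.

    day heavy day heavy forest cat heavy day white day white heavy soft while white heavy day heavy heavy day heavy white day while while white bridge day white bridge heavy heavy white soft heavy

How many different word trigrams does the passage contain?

31

35 tokens → 33 trigram windows in total.
Repeated trigrams (each contributes count−1 duplicates):
  heavy day heavy: 3
2 duplicate windows → 33 − 2 = 31 distinct.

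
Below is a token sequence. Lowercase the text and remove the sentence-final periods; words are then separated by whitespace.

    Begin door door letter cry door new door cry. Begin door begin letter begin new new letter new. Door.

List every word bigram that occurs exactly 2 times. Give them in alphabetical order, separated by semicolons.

Bigram counts meeting the condition (exactly 2 times):
  begin door: 2
  new door: 2

begin door; new door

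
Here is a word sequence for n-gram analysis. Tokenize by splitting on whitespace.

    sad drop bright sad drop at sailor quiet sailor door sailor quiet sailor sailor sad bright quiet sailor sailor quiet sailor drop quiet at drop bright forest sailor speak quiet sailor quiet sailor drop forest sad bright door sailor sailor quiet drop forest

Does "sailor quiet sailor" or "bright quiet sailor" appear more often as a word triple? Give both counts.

"sailor quiet sailor": 4 occurrences
"bright quiet sailor": 1 occurrence

"sailor quiet sailor" (4 vs 1)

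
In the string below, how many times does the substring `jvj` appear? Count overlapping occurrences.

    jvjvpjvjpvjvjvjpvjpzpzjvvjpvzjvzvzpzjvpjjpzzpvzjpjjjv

4

Sliding a length-3 window over the 53 characters (51 positions):
  position 1–3: jvj
  position 6–8: jvj
  position 11–13: jvj
  position 13–15: jvj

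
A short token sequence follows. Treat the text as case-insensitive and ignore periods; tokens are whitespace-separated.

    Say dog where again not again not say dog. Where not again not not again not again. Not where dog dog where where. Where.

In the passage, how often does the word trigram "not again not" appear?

Scanning the 22 overlapping trigram windows for "not again not":
  position 5–7: not again not
  position 11–13: not again not
  position 14–16: not again not
  position 16–18: not again not

4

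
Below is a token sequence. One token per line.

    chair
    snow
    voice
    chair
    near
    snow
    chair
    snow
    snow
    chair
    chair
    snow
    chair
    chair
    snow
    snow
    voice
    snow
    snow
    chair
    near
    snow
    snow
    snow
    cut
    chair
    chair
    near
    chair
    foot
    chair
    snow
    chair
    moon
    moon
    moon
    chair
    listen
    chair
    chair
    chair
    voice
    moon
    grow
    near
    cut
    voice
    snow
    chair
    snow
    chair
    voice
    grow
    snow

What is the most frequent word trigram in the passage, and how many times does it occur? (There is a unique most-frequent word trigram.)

Trigram frequencies (highest first):
  chair snow chair: 3
  chair near snow: 2
  snow chair snow: 2
  chair snow snow: 2
  snow snow chair: 2
  snow chair chair: 2
  … (38 more, each ≤ 2)

"chair snow chair", 3 times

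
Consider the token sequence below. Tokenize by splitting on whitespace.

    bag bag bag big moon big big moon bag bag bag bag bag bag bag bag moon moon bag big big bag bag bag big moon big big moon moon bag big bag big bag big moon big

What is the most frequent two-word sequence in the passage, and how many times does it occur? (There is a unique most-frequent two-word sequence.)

"bag bag", 11 times

Bigram frequencies (highest first):
  bag bag: 11
  bag big: 6
  big moon: 5
  moon big: 3
  big big: 3
  moon bag: 3
  … (3 more, each ≤ 3)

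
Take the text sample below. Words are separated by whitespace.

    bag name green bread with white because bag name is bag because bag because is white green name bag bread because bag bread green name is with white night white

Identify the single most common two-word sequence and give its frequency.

Bigram frequencies (highest first):
  because bag: 3
  bag name: 2
  with white: 2
  name is: 2
  bag because: 2
  green name: 2
  … (15 more, each ≤ 2)

"because bag", 3 times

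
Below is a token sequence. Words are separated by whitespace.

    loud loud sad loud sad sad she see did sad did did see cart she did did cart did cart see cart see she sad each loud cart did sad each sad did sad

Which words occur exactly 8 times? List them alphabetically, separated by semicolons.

Unigram counts meeting the condition (exactly 8 times):
  did: 8
  sad: 8

did; sad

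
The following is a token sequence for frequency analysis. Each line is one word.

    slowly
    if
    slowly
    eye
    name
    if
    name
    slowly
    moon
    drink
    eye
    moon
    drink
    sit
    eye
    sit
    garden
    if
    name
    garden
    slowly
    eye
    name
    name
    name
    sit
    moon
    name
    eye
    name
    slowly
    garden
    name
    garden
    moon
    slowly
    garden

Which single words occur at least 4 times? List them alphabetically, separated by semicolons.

eye; garden; moon; name; slowly

Unigram counts meeting the condition (at least 4 times):
  eye: 5
  garden: 5
  moon: 4
  name: 9
  slowly: 6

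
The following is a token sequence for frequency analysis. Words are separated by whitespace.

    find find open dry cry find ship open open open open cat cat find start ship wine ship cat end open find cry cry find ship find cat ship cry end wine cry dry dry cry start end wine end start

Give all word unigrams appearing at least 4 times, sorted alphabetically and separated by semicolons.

cat; cry; end; find; open; ship

Unigram counts meeting the condition (at least 4 times):
  cat: 4
  cry: 6
  end: 4
  find: 7
  open: 6
  ship: 5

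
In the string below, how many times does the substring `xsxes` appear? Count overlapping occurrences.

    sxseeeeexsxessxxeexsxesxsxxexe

2

Sliding a length-5 window over the 30 characters (26 positions):
  position 9–13: xsxes
  position 19–23: xsxes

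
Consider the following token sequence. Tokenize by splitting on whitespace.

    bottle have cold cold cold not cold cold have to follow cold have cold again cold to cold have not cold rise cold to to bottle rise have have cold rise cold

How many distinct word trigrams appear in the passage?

29

32 tokens → 30 trigram windows in total.
Repeated trigrams (each contributes count−1 duplicates):
  cold rise cold: 2
1 duplicate windows → 30 − 1 = 29 distinct.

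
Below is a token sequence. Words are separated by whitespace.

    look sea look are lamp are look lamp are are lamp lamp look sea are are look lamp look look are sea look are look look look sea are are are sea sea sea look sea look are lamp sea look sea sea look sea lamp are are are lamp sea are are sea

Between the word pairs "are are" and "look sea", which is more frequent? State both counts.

"are are": 7 occurrences
"look sea": 6 occurrences

"are are" (7 vs 6)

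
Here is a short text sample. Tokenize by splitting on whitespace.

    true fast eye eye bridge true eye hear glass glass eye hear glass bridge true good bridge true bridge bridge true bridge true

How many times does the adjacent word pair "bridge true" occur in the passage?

5

Scanning the 22 overlapping bigram windows for "bridge true":
  position 5–6: bridge true
  position 14–15: bridge true
  position 17–18: bridge true
  position 20–21: bridge true
  position 22–23: bridge true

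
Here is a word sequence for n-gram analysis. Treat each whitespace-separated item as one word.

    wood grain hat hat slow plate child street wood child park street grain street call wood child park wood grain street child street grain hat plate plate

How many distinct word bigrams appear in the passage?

27 tokens → 26 bigram windows in total.
Repeated bigrams (each contributes count−1 duplicates):
  child park: 2
  child street: 2
  grain hat: 2
  grain street: 2
  street grain: 2
  wood child: 2
  wood grain: 2
7 duplicate windows → 26 − 7 = 19 distinct.

19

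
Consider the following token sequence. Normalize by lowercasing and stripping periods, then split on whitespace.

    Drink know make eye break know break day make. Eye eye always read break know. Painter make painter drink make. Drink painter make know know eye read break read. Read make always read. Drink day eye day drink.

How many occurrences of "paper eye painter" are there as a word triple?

0

Scanning the 36 overlapping trigram windows for "paper eye painter":
  (none found)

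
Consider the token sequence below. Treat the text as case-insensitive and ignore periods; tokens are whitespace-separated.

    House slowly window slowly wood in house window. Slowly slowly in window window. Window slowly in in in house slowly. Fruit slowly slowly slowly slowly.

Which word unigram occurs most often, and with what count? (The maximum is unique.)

Unigram frequencies (highest first):
  slowly: 10
  window: 5
  in: 5
  house: 3
  wood: 1
  fruit: 1

"slowly", 10 times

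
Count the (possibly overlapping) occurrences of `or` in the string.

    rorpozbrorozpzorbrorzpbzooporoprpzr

Sliding a length-2 window over the 35 characters (34 positions):
  position 2–3: or
  position 9–10: or
  position 15–16: or
  position 19–20: or
  position 28–29: or

5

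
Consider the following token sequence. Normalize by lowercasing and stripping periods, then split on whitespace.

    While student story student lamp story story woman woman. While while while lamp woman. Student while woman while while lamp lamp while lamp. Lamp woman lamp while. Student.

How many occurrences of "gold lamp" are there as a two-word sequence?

0

Scanning the 27 overlapping bigram windows for "gold lamp":
  (none found)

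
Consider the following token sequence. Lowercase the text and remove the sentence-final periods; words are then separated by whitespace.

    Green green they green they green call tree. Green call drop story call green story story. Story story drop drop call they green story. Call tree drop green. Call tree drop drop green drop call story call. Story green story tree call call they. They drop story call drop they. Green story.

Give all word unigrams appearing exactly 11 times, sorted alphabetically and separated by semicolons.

Unigram counts meeting the condition (exactly 11 times):
  call: 11
  green: 11
  story: 11

call; green; story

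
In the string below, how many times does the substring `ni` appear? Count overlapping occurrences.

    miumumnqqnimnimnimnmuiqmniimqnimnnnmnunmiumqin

Sliding a length-2 window over the 46 characters (45 positions):
  position 10–11: ni
  position 13–14: ni
  position 16–17: ni
  position 25–26: ni
  position 30–31: ni

5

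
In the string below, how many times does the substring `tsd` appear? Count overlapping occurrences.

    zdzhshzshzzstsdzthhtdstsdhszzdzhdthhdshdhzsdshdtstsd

3

Sliding a length-3 window over the 52 characters (50 positions):
  position 13–15: tsd
  position 23–25: tsd
  position 50–52: tsd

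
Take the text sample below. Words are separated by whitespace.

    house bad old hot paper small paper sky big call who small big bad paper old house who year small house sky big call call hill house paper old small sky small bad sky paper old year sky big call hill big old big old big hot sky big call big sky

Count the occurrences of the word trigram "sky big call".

4

Scanning the 50 overlapping trigram windows for "sky big call":
  position 8–10: sky big call
  position 22–24: sky big call
  position 38–40: sky big call
  position 48–50: sky big call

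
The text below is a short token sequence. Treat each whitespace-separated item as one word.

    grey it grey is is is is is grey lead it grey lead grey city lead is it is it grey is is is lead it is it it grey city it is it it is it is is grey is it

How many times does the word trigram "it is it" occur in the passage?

4

Scanning the 40 overlapping trigram windows for "it is it":
  position 18–20: it is it
  position 26–28: it is it
  position 32–34: it is it
  position 35–37: it is it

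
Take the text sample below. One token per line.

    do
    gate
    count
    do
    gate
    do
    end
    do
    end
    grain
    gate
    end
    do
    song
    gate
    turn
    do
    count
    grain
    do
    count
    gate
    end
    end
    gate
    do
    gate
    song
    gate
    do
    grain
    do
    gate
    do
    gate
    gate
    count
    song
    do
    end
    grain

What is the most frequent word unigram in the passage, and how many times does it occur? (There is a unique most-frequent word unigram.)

"do", 12 times

Unigram frequencies (highest first):
  do: 12
  gate: 11
  end: 6
  count: 4
  grain: 4
  song: 3
  … (1 more, each ≤ 1)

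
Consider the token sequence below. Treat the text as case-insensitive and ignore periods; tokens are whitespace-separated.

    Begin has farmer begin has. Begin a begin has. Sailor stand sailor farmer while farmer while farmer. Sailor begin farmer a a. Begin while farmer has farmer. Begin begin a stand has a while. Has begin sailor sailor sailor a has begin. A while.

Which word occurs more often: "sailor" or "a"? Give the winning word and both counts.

"sailor": 6 occurrences
"a": 7 occurrences

"a" (7 vs 6)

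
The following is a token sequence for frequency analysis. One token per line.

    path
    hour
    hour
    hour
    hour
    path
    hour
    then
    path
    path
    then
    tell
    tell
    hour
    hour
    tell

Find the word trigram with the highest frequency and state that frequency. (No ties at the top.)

"hour hour hour", 2 times

Trigram frequencies (highest first):
  hour hour hour: 2
  path hour hour: 1
  hour hour path: 1
  hour path hour: 1
  path hour then: 1
  hour then path: 1
  … (7 more, each ≤ 1)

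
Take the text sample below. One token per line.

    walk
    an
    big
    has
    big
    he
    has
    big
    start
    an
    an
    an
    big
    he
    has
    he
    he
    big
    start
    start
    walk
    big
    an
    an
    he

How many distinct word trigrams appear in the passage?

22

25 tokens → 23 trigram windows in total.
Repeated trigrams (each contributes count−1 duplicates):
  big he has: 2
1 duplicate windows → 23 − 1 = 22 distinct.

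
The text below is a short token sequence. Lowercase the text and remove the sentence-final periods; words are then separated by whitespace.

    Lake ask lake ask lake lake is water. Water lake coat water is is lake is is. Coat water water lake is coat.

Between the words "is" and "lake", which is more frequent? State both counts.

"is": 6 occurrences
"lake": 7 occurrences

"lake" (7 vs 6)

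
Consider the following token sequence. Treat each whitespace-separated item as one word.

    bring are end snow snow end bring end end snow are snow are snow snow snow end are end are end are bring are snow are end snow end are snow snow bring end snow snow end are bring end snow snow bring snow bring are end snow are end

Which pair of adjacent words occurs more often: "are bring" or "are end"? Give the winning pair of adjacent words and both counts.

"are end" (6 vs 2)

"are bring": 2 occurrences
"are end": 6 occurrences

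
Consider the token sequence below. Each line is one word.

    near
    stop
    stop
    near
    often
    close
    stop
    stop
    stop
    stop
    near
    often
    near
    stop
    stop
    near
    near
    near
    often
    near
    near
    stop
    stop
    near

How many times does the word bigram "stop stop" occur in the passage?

6

Scanning the 23 overlapping bigram windows for "stop stop":
  position 2–3: stop stop
  position 7–8: stop stop
  position 8–9: stop stop
  position 9–10: stop stop
  position 14–15: stop stop
  position 22–23: stop stop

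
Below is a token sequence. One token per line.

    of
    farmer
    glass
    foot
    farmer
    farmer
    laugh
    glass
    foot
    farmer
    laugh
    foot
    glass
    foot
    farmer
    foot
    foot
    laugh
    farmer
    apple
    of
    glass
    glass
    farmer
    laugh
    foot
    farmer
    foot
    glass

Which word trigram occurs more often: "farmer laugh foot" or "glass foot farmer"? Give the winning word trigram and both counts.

"farmer laugh foot": 2 occurrences
"glass foot farmer": 3 occurrences

"glass foot farmer" (3 vs 2)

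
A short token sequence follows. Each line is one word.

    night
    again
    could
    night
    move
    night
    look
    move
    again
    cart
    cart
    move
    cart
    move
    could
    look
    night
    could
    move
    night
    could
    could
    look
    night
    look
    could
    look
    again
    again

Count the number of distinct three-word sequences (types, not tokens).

26

29 tokens → 27 trigram windows in total.
Repeated trigrams (each contributes count−1 duplicates):
  could look night: 2
1 duplicate windows → 27 − 1 = 26 distinct.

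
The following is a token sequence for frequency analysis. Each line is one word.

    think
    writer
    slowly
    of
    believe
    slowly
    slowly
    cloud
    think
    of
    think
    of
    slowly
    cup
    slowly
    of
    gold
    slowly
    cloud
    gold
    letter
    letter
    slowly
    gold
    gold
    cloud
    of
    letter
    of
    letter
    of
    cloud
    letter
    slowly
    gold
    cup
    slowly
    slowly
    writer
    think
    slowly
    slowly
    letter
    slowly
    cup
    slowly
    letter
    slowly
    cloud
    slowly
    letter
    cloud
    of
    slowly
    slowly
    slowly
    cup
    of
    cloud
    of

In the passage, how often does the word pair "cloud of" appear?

Scanning the 59 overlapping bigram windows for "cloud of":
  position 26–27: cloud of
  position 52–53: cloud of
  position 59–60: cloud of

3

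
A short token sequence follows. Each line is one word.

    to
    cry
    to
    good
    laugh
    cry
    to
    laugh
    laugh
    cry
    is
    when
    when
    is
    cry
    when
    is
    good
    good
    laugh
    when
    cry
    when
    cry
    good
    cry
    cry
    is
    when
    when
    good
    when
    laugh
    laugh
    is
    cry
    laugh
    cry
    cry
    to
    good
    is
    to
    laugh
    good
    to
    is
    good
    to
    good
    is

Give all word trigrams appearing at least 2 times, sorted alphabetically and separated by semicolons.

Trigram counts meeting the condition (at least 2 times):
  cry is when: 2
  cry to good: 2
  is when when: 2
  to good is: 2

cry is when; cry to good; is when when; to good is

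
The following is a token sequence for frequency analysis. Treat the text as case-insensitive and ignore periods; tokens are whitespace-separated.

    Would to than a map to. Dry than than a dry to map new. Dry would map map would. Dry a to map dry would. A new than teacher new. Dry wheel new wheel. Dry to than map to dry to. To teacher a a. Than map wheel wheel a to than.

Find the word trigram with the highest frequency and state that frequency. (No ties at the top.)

"map to dry", 2 times

Trigram frequencies (highest first):
  map to dry: 2
  would to than: 1
  to than a: 1
  than a map: 1
  a map to: 1
  to dry than: 1
  … (43 more, each ≤ 1)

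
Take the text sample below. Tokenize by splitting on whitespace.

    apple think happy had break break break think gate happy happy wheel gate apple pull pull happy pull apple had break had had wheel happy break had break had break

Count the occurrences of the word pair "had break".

Scanning the 29 overlapping bigram windows for "had break":
  position 4–5: had break
  position 20–21: had break
  position 27–28: had break
  position 29–30: had break

4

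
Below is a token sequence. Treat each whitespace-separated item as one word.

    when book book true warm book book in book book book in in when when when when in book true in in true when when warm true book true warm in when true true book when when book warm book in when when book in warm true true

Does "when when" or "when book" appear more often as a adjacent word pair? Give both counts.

"when when": 6 occurrences
"when book": 3 occurrences

"when when" (6 vs 3)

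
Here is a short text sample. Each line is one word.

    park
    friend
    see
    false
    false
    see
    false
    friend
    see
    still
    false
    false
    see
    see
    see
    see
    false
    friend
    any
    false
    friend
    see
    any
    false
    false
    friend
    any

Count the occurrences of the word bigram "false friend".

Scanning the 26 overlapping bigram windows for "false friend":
  position 7–8: false friend
  position 17–18: false friend
  position 20–21: false friend
  position 25–26: false friend

4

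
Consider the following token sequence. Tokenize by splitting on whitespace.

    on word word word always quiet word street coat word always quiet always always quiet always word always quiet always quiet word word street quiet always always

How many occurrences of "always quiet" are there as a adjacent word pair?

5

Scanning the 26 overlapping bigram windows for "always quiet":
  position 5–6: always quiet
  position 11–12: always quiet
  position 14–15: always quiet
  position 18–19: always quiet
  position 20–21: always quiet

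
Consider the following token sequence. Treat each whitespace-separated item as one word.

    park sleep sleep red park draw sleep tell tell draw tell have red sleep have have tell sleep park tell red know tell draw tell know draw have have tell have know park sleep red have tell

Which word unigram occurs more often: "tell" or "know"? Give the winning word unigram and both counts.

"tell": 9 occurrences
"know": 3 occurrences

"tell" (9 vs 3)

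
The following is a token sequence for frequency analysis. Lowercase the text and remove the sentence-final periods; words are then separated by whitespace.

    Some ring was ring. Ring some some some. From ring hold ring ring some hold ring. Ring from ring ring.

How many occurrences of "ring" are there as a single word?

Scanning the 20 tokens for "ring":
  position 2: ring
  position 4: ring
  position 5: ring
  position 10: ring
  position 12: ring
  position 13: ring
  position 16: ring
  position 17: ring
  position 19: ring
  position 20: ring

10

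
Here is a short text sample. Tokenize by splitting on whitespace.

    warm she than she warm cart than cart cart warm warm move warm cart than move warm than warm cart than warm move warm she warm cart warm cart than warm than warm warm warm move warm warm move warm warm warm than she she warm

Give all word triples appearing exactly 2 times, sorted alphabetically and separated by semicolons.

Trigram counts meeting the condition (exactly 2 times):
  cart than warm: 2
  move warm warm: 2
  she warm cart: 2
  warm than warm: 2
  warm warm warm: 2

cart than warm; move warm warm; she warm cart; warm than warm; warm warm warm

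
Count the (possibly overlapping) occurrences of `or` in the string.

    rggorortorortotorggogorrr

Sliding a length-2 window over the 25 characters (24 positions):
  position 4–5: or
  position 6–7: or
  position 9–10: or
  position 11–12: or
  position 16–17: or
  position 22–23: or

6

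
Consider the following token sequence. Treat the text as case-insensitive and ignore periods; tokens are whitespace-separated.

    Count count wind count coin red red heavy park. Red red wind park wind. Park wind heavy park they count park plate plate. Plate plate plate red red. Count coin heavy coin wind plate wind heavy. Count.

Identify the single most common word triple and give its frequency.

"plate plate plate", 3 times

Trigram frequencies (highest first):
  plate plate plate: 3
  wind park wind: 2
  count count wind: 1
  count wind count: 1
  wind count coin: 1
  count coin red: 1
  … (26 more, each ≤ 1)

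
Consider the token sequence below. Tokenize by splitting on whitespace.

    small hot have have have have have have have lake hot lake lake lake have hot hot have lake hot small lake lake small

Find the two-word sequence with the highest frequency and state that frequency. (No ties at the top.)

Bigram frequencies (highest first):
  have have: 6
  lake lake: 3
  hot have: 2
  have lake: 2
  lake hot: 2
  small hot: 1
  … (7 more, each ≤ 1)

"have have", 6 times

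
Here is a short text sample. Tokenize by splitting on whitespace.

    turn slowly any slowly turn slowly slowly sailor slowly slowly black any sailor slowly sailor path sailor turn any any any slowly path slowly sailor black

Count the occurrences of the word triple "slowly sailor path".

Scanning the 24 overlapping trigram windows for "slowly sailor path":
  position 14–16: slowly sailor path

1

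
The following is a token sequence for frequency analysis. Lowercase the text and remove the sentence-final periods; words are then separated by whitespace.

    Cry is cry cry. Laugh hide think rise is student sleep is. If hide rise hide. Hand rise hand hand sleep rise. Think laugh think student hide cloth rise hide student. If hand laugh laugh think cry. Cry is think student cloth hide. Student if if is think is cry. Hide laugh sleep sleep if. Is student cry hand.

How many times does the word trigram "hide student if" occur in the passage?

Scanning the 57 overlapping trigram windows for "hide student if":
  position 30–32: hide student if
  position 43–45: hide student if

2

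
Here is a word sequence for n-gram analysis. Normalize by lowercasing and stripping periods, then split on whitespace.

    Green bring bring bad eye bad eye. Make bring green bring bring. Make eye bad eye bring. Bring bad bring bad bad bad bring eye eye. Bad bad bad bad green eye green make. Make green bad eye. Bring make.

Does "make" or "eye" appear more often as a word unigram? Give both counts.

"make": 5 occurrences
"eye": 8 occurrences

"eye" (8 vs 5)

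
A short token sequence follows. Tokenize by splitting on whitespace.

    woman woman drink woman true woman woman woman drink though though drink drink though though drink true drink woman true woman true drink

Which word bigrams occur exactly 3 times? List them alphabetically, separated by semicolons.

woman true; woman woman

Bigram counts meeting the condition (exactly 3 times):
  woman true: 3
  woman woman: 3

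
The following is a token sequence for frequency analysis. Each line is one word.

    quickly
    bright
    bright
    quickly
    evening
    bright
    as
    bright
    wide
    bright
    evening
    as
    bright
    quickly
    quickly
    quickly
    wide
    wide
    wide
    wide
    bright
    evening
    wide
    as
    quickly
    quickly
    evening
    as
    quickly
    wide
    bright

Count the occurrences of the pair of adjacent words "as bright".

2

Scanning the 30 overlapping bigram windows for "as bright":
  position 7–8: as bright
  position 12–13: as bright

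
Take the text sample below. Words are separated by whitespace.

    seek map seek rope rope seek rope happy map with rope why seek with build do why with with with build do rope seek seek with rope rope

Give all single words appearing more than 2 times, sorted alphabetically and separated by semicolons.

Unigram counts meeting the condition (more than 2 times):
  rope: 7
  seek: 6
  with: 6

rope; seek; with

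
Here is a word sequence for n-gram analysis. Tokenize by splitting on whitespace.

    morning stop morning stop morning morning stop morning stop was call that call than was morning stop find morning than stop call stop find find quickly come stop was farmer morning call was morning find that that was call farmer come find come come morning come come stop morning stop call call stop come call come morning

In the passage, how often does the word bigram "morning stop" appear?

Scanning the 56 overlapping bigram windows for "morning stop":
  position 1–2: morning stop
  position 3–4: morning stop
  position 6–7: morning stop
  position 8–9: morning stop
  position 16–17: morning stop
  position 49–50: morning stop

6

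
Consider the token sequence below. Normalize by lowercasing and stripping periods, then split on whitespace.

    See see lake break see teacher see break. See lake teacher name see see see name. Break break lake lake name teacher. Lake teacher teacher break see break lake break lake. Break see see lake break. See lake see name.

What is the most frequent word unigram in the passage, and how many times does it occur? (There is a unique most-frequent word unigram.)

"see", 13 times

Unigram frequencies (highest first):
  see: 13
  lake: 9
  break: 9
  teacher: 5
  name: 4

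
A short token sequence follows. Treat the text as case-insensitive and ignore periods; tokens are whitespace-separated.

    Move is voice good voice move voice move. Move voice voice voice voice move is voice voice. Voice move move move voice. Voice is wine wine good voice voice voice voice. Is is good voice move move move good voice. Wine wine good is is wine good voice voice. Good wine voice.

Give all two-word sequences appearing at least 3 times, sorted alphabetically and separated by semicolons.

Bigram counts meeting the condition (at least 3 times):
  good voice: 5
  move move: 5
  move voice: 3
  voice move: 5
  voice voice: 10
  wine good: 3

good voice; move move; move voice; voice move; voice voice; wine good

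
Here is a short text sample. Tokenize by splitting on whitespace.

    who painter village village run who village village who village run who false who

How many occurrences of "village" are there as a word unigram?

5

Scanning the 14 tokens for "village":
  position 3: village
  position 4: village
  position 7: village
  position 8: village
  position 10: village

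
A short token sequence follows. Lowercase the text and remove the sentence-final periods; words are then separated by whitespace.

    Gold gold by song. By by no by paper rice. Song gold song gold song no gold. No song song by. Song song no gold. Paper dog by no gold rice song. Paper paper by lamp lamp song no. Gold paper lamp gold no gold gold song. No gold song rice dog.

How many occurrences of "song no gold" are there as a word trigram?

4

Scanning the 50 overlapping trigram windows for "song no gold":
  position 15–17: song no gold
  position 23–25: song no gold
  position 38–40: song no gold
  position 47–49: song no gold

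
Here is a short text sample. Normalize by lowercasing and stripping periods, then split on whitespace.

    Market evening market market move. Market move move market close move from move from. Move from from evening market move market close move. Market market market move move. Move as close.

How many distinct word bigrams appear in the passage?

31 tokens → 30 bigram windows in total.
Repeated bigrams (each contributes count−1 duplicates):
  market move: 4
  move market: 4
  market market: 3
  move from: 3
  move move: 3
  close move: 2
  evening market: 2
  from move: 2
  … (1 more repeated)
16 duplicate windows → 30 − 16 = 14 distinct.

14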